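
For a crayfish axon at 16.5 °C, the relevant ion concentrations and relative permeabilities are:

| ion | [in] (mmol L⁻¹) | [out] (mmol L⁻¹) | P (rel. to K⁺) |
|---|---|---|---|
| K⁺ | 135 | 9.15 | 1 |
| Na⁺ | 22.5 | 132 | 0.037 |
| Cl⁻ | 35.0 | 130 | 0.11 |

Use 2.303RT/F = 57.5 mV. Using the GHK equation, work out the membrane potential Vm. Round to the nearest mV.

Vm = 57.5 · log₁₀[(Σ P·[cation]ₒ + Σ P·[anion]ᵢ) / (Σ P·[cation]ᵢ + Σ P·[anion]ₒ)]
Numerator = 1×9.15 + 0.037×132 + 0.11×35.0 = 17.88
Denominator = 1×135 + 0.037×22.5 + 0.11×130 = 150.1
Vm = 57.5 · log₁₀(0.11912) = 57.5 × (-0.9240) = -53.13 mV

-53 mV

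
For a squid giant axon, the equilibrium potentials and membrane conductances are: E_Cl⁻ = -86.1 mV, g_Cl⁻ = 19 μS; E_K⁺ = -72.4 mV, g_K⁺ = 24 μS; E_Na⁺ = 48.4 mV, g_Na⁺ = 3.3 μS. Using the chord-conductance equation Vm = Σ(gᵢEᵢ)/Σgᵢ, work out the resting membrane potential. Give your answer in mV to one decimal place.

Σ gᵢEᵢ = 19·(-86.1) + 24·(-72.4) + 3.3·(48.4) = -3213.78
Σ gᵢ = 19 + 24 + 3.3 = 46.3
Vm = -3213.78 / 46.3 = -69.41 mV

-69.4 mV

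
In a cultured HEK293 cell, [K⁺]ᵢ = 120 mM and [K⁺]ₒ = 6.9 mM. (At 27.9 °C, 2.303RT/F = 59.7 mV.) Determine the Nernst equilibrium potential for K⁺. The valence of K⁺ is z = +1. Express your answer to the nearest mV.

E = (59.7/z) · log₁₀([K⁺]_out/[K⁺]_in) with z = +1.
= (59.7/1) · log₁₀(6.9/120) = 59.70 · log₁₀(0.0575)
= 59.70 · (-1.2403) = -74.05 mV

-74 mV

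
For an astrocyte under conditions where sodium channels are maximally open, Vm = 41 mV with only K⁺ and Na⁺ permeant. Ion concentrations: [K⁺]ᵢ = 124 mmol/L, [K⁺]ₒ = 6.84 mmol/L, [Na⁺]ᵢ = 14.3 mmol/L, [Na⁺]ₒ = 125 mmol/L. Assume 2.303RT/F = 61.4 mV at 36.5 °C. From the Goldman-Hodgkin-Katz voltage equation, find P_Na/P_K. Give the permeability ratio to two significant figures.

9.8

Let α = P_Na/P_K. GHK: Vm = 61.4·log₁₀[(Kₒ + α·Naₒ)/(Kᵢ + α·Naᵢ)].
10^(Vm/61.4) = 10^(41.0/61.4) = 4.6532
So 4.6532·(Kᵢ + α·Naᵢ) = Kₒ + α·Naₒ → α = (4.6532·124.0 − 6.84) / (125.0 − 4.6532·14.3)
α = (577 − 6.84) / (125.0 − 66.54) = 570.2/58.46 = 9.753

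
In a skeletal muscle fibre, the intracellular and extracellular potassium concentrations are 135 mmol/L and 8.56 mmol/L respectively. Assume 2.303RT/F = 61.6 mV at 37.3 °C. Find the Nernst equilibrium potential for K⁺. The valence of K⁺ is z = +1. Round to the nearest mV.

E = (61.6/z) · log₁₀([K⁺]_out/[K⁺]_in) with z = +1.
= (61.6/1) · log₁₀(8.56/135) = 61.60 · log₁₀(0.06341)
= 61.60 · (-1.1979) = -73.79 mV

-74 mV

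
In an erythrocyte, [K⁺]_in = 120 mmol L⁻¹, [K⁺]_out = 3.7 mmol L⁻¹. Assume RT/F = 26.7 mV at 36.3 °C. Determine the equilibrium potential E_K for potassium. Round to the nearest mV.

-93 mV

E = (26.7/z) · ln([K⁺]_out/[K⁺]_in) with z = +1.
= (26.7/1) · ln(3.7/120) = 26.70 · ln(0.03083)
= 26.70 · (-3.4792) = -92.89 mV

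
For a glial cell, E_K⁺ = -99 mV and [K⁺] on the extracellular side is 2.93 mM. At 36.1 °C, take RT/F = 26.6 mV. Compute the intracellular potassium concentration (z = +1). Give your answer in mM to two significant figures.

120 mM

Nernst: E = (26.6/1) · ln([out]/[in]), so ln([out]/[in]) = -99.0 × 1 / 26.6 = -3.7218.
[out]/[in] = e^(-3.7218) = 0.02419.
[in] = 2.93 / 0.02419 = 121.1 mM.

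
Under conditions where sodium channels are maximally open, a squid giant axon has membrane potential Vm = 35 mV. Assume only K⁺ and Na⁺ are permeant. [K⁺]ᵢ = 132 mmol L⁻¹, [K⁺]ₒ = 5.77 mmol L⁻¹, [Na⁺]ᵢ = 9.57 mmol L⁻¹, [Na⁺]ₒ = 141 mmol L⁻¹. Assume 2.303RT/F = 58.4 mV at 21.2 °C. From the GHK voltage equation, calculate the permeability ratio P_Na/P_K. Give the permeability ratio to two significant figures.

5.0

Let α = P_Na/P_K. GHK: Vm = 58.4·log₁₀[(Kₒ + α·Naₒ)/(Kᵢ + α·Naᵢ)].
10^(Vm/58.4) = 10^(35.0/58.4) = 3.9748
So 3.9748·(Kᵢ + α·Naᵢ) = Kₒ + α·Naₒ → α = (3.9748·132.0 − 5.77) / (141.0 − 3.9748·9.57)
α = (524.7 − 5.77) / (141.0 − 38.04) = 518.9/103 = 5.04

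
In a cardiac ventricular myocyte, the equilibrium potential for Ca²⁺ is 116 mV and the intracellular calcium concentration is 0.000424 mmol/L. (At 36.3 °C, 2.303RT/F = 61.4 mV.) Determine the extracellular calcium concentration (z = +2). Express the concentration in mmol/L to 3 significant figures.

Nernst: E = (61.4/2) · log₁₀([out]/[in]), so log₁₀([out]/[in]) = 116.0 × 2 / 61.4 = 3.7785.
[out]/[in] = 10^(3.7785) = 6005.
[out] = 6005 × 0.000424 = 2.546 mmol/L.

2.55 mmol/L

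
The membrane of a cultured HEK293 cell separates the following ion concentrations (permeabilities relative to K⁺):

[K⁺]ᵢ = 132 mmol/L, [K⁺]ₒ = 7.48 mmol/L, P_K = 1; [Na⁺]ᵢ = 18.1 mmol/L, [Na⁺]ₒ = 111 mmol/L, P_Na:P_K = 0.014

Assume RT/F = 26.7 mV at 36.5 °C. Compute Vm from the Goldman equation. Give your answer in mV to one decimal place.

Vm = 26.7 · ln[(Σ P·[cation]ₒ + Σ P·[anion]ᵢ) / (Σ P·[cation]ᵢ + Σ P·[anion]ₒ)]
Numerator = 1×7.48 + 0.014×111 = 9.034
Denominator = 1×132 + 0.014×18.1 = 132.3
Vm = 26.7 · ln(0.068308) = 26.7 × (-2.6837) = -71.66 mV

-71.7 mV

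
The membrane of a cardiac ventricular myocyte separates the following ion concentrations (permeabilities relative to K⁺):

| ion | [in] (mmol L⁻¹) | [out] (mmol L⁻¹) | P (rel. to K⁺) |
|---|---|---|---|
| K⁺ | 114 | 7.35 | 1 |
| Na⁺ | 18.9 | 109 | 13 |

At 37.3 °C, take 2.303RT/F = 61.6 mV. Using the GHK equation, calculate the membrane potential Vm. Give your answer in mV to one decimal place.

Vm = 61.6 · log₁₀[(Σ P·[cation]ₒ + Σ P·[anion]ᵢ) / (Σ P·[cation]ᵢ + Σ P·[anion]ₒ)]
Numerator = 1×7.35 + 13×109 = 1424
Denominator = 1×114 + 13×18.9 = 359.7
Vm = 61.6 · log₁₀(3.9598) = 61.6 × (0.5977) = 36.82 mV

36.8 mV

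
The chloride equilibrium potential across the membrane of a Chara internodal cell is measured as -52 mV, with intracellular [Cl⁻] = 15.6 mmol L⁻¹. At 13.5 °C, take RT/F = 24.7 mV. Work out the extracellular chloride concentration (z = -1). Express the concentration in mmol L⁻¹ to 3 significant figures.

Nernst: E = (24.7/-1) · ln([out]/[in]), so ln([out]/[in]) = -52.0 × -1 / 24.7 = 2.1053.
[out]/[in] = e^(2.1053) = 8.209.
[out] = 8.209 × 15.6 = 128.1 mmol L⁻¹.

128 mmol L⁻¹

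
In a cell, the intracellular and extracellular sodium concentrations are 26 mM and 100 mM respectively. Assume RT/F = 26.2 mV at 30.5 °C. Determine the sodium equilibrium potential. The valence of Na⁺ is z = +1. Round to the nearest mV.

E = (26.2/z) · ln([Na⁺]_out/[Na⁺]_in) with z = +1.
= (26.2/1) · ln(100/26) = 26.20 · ln(3.846)
= 26.20 · (1.3471) = 35.29 mV

35 mV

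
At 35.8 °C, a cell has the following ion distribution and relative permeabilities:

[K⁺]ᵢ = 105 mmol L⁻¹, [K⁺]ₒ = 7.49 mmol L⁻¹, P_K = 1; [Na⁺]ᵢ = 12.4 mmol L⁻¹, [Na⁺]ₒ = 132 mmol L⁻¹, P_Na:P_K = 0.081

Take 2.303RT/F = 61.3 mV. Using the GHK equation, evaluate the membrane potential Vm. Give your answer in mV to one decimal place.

-46.9 mV

Vm = 61.3 · log₁₀[(Σ P·[cation]ₒ + Σ P·[anion]ᵢ) / (Σ P·[cation]ᵢ + Σ P·[anion]ₒ)]
Numerator = 1×7.49 + 0.081×132 = 18.18
Denominator = 1×105 + 0.081×12.4 = 106
Vm = 61.3 · log₁₀(0.17152) = 61.3 × (-0.7657) = -46.94 mV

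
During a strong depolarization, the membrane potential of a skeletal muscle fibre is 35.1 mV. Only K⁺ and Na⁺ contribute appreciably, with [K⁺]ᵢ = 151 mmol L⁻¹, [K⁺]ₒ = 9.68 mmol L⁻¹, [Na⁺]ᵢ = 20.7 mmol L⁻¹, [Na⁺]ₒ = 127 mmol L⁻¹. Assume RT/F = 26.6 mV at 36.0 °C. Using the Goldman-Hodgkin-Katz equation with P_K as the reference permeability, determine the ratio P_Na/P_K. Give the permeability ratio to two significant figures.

11

Let α = P_Na/P_K. GHK: Vm = 26.6·ln[(Kₒ + α·Naₒ)/(Kᵢ + α·Naᵢ)].
e^(Vm/26.6) = e^(35.1/26.6) = 3.7417
So 3.7417·(Kᵢ + α·Naᵢ) = Kₒ + α·Naₒ → α = (3.7417·151.0 − 9.68) / (127.0 − 3.7417·20.7)
α = (565 − 9.68) / (127.0 − 77.45) = 555.3/49.55 = 11.21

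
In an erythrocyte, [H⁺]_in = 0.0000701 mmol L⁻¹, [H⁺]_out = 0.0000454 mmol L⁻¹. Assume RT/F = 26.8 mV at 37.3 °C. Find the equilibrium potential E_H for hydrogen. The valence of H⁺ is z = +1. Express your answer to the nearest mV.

E = (26.8/z) · ln([H⁺]_out/[H⁺]_in) with z = +1.
= (26.8/1) · ln(0.0000454/0.0000701) = 26.80 · ln(0.6476)
= 26.80 · (-0.4344) = -11.64 mV

-12 mV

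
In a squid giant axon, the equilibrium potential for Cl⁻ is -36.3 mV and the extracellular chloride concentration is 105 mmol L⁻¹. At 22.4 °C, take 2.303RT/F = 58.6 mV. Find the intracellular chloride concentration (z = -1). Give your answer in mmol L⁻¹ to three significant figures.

25.2 mmol L⁻¹

Nernst: E = (58.6/-1) · log₁₀([out]/[in]), so log₁₀([out]/[in]) = -36.3 × -1 / 58.6 = 0.6195.
[out]/[in] = 10^(0.6195) = 4.163.
[in] = 105 / 4.163 = 25.22 mmol L⁻¹.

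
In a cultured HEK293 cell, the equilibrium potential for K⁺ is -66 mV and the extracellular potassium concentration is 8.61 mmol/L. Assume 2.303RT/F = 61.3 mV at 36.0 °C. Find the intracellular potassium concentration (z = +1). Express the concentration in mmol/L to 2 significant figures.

100 mmol/L

Nernst: E = (61.3/1) · log₁₀([out]/[in]), so log₁₀([out]/[in]) = -66.0 × 1 / 61.3 = -1.0767.
[out]/[in] = 10^(-1.0767) = 0.08382.
[in] = 8.61 / 0.08382 = 102.7 mmol/L.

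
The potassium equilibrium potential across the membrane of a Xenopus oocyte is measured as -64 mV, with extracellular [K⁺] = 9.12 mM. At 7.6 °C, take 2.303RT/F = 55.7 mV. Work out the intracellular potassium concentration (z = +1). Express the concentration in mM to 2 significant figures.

130 mM

Nernst: E = (55.7/1) · log₁₀([out]/[in]), so log₁₀([out]/[in]) = -64.0 × 1 / 55.7 = -1.1490.
[out]/[in] = 10^(-1.1490) = 0.07096.
[in] = 9.12 / 0.07096 = 128.5 mM.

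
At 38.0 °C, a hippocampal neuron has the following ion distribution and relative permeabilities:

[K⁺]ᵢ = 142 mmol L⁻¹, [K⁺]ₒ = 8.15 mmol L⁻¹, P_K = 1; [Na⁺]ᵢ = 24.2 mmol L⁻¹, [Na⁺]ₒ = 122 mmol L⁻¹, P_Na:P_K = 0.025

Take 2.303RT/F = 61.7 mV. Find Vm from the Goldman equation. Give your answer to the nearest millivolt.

Vm = 61.7 · log₁₀[(Σ P·[cation]ₒ + Σ P·[anion]ᵢ) / (Σ P·[cation]ᵢ + Σ P·[anion]ₒ)]
Numerator = 1×8.15 + 0.025×122 = 11.2
Denominator = 1×142 + 0.025×24.2 = 142.6
Vm = 61.7 · log₁₀(0.078539) = 61.7 × (-1.1049) = -68.17 mV

-68 mV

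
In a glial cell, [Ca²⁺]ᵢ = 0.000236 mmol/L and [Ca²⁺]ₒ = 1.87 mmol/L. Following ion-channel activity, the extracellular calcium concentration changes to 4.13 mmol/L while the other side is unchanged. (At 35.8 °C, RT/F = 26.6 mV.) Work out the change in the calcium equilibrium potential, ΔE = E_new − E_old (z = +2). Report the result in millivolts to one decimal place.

E_old = (26.6/2)·ln(1.87/0.000236) = 119.40 mV
E_new = (26.6/2)·ln(4.13/0.000236) = 129.94 mV
ΔE = 129.94 − (119.40) = 10.54 mV

10.5 mV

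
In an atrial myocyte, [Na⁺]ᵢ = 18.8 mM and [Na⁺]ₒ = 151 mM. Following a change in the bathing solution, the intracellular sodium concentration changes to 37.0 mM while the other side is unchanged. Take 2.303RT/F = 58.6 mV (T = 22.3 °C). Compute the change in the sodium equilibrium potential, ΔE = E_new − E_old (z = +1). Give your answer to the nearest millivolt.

-17 mV

E_old = (58.6/1)·log₁₀(151/18.8) = 53.02 mV
E_new = (58.6/1)·log₁₀(151/37.0) = 35.79 mV
ΔE = 35.79 − (53.02) = -17.23 mV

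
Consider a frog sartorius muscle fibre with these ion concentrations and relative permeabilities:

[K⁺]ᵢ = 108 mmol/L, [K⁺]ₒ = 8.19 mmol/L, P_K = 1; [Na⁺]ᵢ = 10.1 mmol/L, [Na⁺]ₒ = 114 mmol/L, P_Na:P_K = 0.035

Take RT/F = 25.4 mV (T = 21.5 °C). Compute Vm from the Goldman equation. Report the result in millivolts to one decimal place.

-55.5 mV

Vm = 25.4 · ln[(Σ P·[cation]ₒ + Σ P·[anion]ᵢ) / (Σ P·[cation]ᵢ + Σ P·[anion]ₒ)]
Numerator = 1×8.19 + 0.035×114 = 12.18
Denominator = 1×108 + 0.035×10.1 = 108.4
Vm = 25.4 · ln(0.11241) = 25.4 × (-2.1856) = -55.51 mV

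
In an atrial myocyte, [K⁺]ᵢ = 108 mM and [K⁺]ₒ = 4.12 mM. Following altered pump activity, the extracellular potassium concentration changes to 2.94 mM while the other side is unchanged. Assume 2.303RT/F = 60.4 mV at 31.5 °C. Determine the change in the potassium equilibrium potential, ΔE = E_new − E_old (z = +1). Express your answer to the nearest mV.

-9 mV

E_old = (60.4/1)·log₁₀(4.12/108) = -85.68 mV
E_new = (60.4/1)·log₁₀(2.94/108) = -94.53 mV
ΔE = -94.53 − (-85.68) = -8.85 mV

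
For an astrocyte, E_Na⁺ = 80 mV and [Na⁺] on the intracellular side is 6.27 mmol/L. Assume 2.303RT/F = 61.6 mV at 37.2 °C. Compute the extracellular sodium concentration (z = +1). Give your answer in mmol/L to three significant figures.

Nernst: E = (61.6/1) · log₁₀([out]/[in]), so log₁₀([out]/[in]) = 80.0 × 1 / 61.6 = 1.2987.
[out]/[in] = 10^(1.2987) = 19.89.
[out] = 19.89 × 6.27 = 124.7 mmol/L.

125 mmol/L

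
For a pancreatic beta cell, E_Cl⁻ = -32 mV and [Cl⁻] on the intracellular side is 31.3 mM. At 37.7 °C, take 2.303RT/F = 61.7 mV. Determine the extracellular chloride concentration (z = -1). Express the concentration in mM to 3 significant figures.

103 mM

Nernst: E = (61.7/-1) · log₁₀([out]/[in]), so log₁₀([out]/[in]) = -32.0 × -1 / 61.7 = 0.5186.
[out]/[in] = 10^(0.5186) = 3.301.
[out] = 3.301 × 31.3 = 103.3 mM.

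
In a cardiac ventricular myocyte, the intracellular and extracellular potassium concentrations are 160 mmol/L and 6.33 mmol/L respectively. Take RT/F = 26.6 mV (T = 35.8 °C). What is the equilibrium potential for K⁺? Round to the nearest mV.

E = (26.6/z) · ln([K⁺]_out/[K⁺]_in) with z = +1.
= (26.6/1) · ln(6.33/160) = 26.60 · ln(0.03956)
= 26.60 · (-3.2299) = -85.91 mV

-86 mV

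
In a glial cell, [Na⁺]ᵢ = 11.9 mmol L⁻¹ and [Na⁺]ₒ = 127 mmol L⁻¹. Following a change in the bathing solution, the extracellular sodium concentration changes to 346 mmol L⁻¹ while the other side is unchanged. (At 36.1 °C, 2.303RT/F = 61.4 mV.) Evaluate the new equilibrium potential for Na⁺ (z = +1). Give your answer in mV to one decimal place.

After the shift: [Na⁺]_out = 346, [Na⁺]_in = 11.9 mmol L⁻¹.
E_new = (61.4/1)·log₁₀(346/11.9) = 61.40 · (1.4635) = 89.86 mV

89.9 mV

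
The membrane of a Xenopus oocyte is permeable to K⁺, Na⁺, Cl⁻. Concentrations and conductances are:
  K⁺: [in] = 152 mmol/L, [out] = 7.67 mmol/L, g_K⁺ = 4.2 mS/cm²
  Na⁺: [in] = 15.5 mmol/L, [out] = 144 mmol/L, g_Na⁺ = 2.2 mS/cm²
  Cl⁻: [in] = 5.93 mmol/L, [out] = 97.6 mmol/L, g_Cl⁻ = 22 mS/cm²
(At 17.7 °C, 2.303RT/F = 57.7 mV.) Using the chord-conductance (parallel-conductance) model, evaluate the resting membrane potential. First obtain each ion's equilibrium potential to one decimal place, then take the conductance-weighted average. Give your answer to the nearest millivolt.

E_K⁺ = (57.7/1)·log₁₀(7.67/152) = -74.8 mV
E_Na⁺ = (57.7/1)·log₁₀(144/15.5) = 55.9 mV
E_Cl⁻ = (57.7/-1)·log₁₀(97.6/5.93) = -70.2 mV
Vm = (Σ gᵢEᵢ)/(Σ gᵢ) = (4.2·-74.8 + 2.2·55.9 + 22·-70.2) / (4.2 + 2.2 + 22)
= -1735.58 / 28.4 = -61.11 mV

-61 mV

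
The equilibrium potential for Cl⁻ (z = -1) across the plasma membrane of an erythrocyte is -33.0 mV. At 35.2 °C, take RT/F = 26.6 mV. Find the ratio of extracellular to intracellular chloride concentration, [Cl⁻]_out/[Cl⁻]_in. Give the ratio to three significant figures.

3.46

ln([out]/[in]) = E·z/(26.6) = -33.0 × -1 / 26.6 = 1.2406
[out]/[in] = e^(1.2406) = 3.458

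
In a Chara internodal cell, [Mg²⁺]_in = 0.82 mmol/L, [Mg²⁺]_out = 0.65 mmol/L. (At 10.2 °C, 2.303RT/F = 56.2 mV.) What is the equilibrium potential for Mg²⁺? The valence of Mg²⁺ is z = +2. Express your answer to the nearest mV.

E = (56.2/z) · log₁₀([Mg²⁺]_out/[Mg²⁺]_in) with z = +2.
= (56.2/2) · log₁₀(0.65/0.82) = 28.10 · log₁₀(0.7927)
= 28.10 · (-0.1009) = -2.84 mV

-3 mV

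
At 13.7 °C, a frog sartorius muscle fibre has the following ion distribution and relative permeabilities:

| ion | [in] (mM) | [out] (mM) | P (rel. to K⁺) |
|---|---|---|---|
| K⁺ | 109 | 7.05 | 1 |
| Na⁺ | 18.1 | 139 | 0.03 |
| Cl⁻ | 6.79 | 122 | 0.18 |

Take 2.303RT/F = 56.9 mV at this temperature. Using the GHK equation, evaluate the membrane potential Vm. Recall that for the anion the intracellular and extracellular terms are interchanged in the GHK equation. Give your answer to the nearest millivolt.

-58 mV

Vm = 56.9 · log₁₀[(Σ P·[cation]ₒ + Σ P·[anion]ᵢ) / (Σ P·[cation]ᵢ + Σ P·[anion]ₒ)]
Numerator = 1×7.05 + 0.03×139 + 0.18×6.79 = 12.44
Denominator = 1×109 + 0.03×18.1 + 0.18×122 = 131.5
Vm = 56.9 · log₁₀(0.094615) = 56.9 × (-1.0240) = -58.27 mV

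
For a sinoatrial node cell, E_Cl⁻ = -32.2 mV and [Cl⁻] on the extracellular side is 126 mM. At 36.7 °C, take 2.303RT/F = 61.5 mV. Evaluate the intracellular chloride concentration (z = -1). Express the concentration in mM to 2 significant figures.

Nernst: E = (61.5/-1) · log₁₀([out]/[in]), so log₁₀([out]/[in]) = -32.2 × -1 / 61.5 = 0.5236.
[out]/[in] = 10^(0.5236) = 3.339.
[in] = 126 / 3.339 = 37.74 mM.

38 mM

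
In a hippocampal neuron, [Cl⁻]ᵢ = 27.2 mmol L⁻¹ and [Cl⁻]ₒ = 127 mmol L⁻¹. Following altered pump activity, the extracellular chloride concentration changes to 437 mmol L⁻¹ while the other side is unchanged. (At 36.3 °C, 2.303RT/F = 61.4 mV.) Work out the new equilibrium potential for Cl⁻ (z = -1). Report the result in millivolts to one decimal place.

-74.0 mV

After the shift: [Cl⁻]_out = 437, [Cl⁻]_in = 27.2 mmol L⁻¹.
E_new = (61.4/-1)·log₁₀(437/27.2) = -61.40 · (1.2059) = -74.04 mV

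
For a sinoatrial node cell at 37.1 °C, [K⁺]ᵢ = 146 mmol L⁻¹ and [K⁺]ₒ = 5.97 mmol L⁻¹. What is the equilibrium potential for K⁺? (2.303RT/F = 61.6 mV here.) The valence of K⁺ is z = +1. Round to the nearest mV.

-86 mV

E = (61.6/z) · log₁₀([K⁺]_out/[K⁺]_in) with z = +1.
= (61.6/1) · log₁₀(5.97/146) = 61.60 · log₁₀(0.04089)
= 61.60 · (-1.3884) = -85.52 mV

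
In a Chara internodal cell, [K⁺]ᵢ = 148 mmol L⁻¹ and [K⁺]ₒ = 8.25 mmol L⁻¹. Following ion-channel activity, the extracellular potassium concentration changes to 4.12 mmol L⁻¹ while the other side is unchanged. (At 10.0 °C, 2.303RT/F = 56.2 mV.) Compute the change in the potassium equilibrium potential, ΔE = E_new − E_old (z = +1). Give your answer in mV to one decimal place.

-16.9 mV

E_old = (56.2/1)·log₁₀(8.25/148) = -70.46 mV
E_new = (56.2/1)·log₁₀(4.12/148) = -87.41 mV
ΔE = -87.41 − (-70.46) = -16.95 mV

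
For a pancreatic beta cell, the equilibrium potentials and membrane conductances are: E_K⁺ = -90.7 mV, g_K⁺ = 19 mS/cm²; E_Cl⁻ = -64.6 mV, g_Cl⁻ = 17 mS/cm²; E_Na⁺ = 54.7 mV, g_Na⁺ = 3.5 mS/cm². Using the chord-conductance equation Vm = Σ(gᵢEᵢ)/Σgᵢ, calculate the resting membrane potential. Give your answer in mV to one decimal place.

-66.6 mV

Σ gᵢEᵢ = 19·(-90.7) + 17·(-64.6) + 3.5·(54.7) = -2630.05
Σ gᵢ = 19 + 17 + 3.5 = 39.5
Vm = -2630.05 / 39.5 = -66.58 mV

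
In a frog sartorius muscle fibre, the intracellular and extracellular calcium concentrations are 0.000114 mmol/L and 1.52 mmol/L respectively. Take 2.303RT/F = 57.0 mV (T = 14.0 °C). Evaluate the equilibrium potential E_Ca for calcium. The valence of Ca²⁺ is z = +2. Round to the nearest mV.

118 mV

E = (57.0/z) · log₁₀([Ca²⁺]_out/[Ca²⁺]_in) with z = +2.
= (57.0/2) · log₁₀(1.52/0.000114) = 28.50 · log₁₀(1.333e+04)
= 28.50 · (4.1249) = 117.56 mV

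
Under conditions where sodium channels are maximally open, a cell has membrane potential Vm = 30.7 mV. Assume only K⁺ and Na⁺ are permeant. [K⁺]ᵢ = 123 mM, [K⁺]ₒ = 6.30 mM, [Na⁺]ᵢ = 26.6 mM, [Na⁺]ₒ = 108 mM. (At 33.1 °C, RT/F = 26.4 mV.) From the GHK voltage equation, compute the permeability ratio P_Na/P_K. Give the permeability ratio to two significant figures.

Let α = P_Na/P_K. GHK: Vm = 26.4·ln[(Kₒ + α·Naₒ)/(Kᵢ + α·Naᵢ)].
e^(Vm/26.4) = e^(30.7/26.4) = 3.1991
So 3.1991·(Kᵢ + α·Naᵢ) = Kₒ + α·Naₒ → α = (3.1991·123.0 − 6.3) / (108.0 − 3.1991·26.6)
α = (393.5 − 6.3) / (108.0 − 85.1) = 387.2/22.9 = 16.91

17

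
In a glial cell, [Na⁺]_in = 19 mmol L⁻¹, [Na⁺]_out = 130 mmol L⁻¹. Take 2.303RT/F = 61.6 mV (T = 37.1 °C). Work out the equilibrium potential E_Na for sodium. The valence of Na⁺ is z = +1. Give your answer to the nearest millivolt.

51 mV

E = (61.6/z) · log₁₀([Na⁺]_out/[Na⁺]_in) with z = +1.
= (61.6/1) · log₁₀(130/19) = 61.60 · log₁₀(6.842)
= 61.60 · (0.8352) = 51.45 mV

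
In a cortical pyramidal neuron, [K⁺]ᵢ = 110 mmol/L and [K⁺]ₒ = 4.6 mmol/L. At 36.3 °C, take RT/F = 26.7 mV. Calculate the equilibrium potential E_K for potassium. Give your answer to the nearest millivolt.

E = (26.7/z) · ln([K⁺]_out/[K⁺]_in) with z = +1.
= (26.7/1) · ln(4.6/110) = 26.70 · ln(0.04182)
= 26.70 · (-3.1744) = -84.76 mV

-85 mV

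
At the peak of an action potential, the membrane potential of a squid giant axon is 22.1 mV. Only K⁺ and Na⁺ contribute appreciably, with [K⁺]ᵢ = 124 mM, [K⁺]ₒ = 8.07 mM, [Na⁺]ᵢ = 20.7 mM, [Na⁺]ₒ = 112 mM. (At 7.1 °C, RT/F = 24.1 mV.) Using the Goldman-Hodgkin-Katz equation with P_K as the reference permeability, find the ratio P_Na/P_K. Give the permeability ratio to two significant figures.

5.0

Let α = P_Na/P_K. GHK: Vm = 24.1·ln[(Kₒ + α·Naₒ)/(Kᵢ + α·Naᵢ)].
e^(Vm/24.1) = e^(22.1/24.1) = 2.5018
So 2.5018·(Kᵢ + α·Naᵢ) = Kₒ + α·Naₒ → α = (2.5018·124.0 − 8.07) / (112.0 − 2.5018·20.7)
α = (310.2 − 8.07) / (112.0 − 51.79) = 302.2/60.21 = 5.018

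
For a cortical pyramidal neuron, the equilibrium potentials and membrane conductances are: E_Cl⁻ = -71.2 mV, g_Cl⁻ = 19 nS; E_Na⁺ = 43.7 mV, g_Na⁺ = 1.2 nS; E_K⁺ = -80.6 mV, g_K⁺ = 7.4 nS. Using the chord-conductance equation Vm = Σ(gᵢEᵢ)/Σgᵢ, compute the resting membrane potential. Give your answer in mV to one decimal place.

Σ gᵢEᵢ = 19·(-71.2) + 1.2·(43.7) + 7.4·(-80.6) = -1896.80
Σ gᵢ = 19 + 1.2 + 7.4 = 27.6
Vm = -1896.80 / 27.6 = -68.72 mV

-68.7 mV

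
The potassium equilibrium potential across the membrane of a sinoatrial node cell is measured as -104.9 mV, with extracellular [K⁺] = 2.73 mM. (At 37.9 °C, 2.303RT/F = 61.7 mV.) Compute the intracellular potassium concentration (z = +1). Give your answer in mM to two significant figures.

Nernst: E = (61.7/1) · log₁₀([out]/[in]), so log₁₀([out]/[in]) = -104.9 × 1 / 61.7 = -1.7002.
[out]/[in] = 10^(-1.7002) = 0.01995.
[in] = 2.73 / 0.01995 = 136.9 mM.

140 mM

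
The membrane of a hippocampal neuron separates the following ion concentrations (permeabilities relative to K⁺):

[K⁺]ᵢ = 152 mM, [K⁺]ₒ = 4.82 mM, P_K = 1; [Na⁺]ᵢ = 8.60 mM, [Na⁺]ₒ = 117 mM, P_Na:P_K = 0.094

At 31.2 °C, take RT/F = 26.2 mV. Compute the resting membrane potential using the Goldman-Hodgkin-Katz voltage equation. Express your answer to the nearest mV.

-59 mV

Vm = 26.2 · ln[(Σ P·[cation]ₒ + Σ P·[anion]ᵢ) / (Σ P·[cation]ᵢ + Σ P·[anion]ₒ)]
Numerator = 1×4.82 + 0.094×117 = 15.82
Denominator = 1×152 + 0.094×8.60 = 152.8
Vm = 26.2 · ln(0.10352) = 26.2 × (-2.2680) = -59.42 mV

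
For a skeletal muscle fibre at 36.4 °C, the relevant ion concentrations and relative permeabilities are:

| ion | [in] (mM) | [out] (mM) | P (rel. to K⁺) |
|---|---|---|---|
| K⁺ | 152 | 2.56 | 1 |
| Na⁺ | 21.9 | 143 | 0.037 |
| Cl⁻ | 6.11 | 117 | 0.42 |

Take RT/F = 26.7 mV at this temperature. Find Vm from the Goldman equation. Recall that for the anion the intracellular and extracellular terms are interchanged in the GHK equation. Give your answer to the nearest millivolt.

-79 mV

Vm = 26.7 · ln[(Σ P·[cation]ₒ + Σ P·[anion]ᵢ) / (Σ P·[cation]ᵢ + Σ P·[anion]ₒ)]
Numerator = 1×2.56 + 0.037×143 + 0.42×6.11 = 10.42
Denominator = 1×152 + 0.037×21.9 + 0.42×117 = 202
Vm = 26.7 · ln(0.051583) = 26.7 × (-2.9646) = -79.15 mV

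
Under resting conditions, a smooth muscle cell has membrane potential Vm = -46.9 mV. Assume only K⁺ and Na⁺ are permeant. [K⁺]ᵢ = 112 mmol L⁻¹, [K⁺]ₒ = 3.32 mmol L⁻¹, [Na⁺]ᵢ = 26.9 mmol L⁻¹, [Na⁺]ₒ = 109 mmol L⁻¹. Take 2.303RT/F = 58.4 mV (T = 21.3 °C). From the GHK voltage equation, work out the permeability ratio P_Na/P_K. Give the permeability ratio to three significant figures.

0.137

Let α = P_Na/P_K. GHK: Vm = 58.4·log₁₀[(Kₒ + α·Naₒ)/(Kᵢ + α·Naᵢ)].
10^(Vm/58.4) = 10^(-46.9/58.4) = 0.15737
So 0.15737·(Kᵢ + α·Naᵢ) = Kₒ + α·Naₒ → α = (0.15737·112.0 − 3.32) / (109.0 − 0.15737·26.9)
α = (17.63 − 3.32) / (109.0 − 4.233) = 14.31/104.8 = 0.1365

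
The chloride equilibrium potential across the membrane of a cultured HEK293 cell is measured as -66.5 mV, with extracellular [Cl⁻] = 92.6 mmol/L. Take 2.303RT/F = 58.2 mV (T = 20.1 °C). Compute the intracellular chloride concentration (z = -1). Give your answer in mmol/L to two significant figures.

6.7 mmol/L

Nernst: E = (58.2/-1) · log₁₀([out]/[in]), so log₁₀([out]/[in]) = -66.5 × -1 / 58.2 = 1.1426.
[out]/[in] = 10^(1.1426) = 13.89.
[in] = 92.6 / 13.89 = 6.668 mmol/L.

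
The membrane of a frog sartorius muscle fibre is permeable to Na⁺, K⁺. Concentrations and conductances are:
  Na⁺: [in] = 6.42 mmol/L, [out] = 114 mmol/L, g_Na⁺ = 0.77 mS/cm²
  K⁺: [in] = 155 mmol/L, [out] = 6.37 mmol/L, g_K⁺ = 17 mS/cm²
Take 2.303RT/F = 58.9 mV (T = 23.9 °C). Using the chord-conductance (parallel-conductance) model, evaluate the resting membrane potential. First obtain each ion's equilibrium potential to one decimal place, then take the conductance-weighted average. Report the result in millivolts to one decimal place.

-74.9 mV

E_Na⁺ = (58.9/1)·log₁₀(114/6.42) = 73.6 mV
E_K⁺ = (58.9/1)·log₁₀(6.37/155) = -81.6 mV
Vm = (Σ gᵢEᵢ)/(Σ gᵢ) = (0.77·73.6 + 17·-81.6) / (0.77 + 17)
= -1330.53 / 17.77 = -74.87 mV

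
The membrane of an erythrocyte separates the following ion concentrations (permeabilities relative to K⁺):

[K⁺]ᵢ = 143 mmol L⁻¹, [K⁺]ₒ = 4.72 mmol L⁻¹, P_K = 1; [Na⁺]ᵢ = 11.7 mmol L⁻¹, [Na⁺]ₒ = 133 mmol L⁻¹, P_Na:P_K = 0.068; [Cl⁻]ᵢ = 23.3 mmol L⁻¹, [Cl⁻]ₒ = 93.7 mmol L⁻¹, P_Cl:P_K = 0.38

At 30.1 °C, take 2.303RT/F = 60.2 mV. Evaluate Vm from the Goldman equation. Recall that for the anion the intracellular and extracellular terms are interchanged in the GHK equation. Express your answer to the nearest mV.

-54 mV

Vm = 60.2 · log₁₀[(Σ P·[cation]ₒ + Σ P·[anion]ᵢ) / (Σ P·[cation]ᵢ + Σ P·[anion]ₒ)]
Numerator = 1×4.72 + 0.068×133 + 0.38×23.3 = 22.62
Denominator = 1×143 + 0.068×11.7 + 0.38×93.7 = 179.4
Vm = 60.2 · log₁₀(0.12607) = 60.2 × (-0.8994) = -54.14 mV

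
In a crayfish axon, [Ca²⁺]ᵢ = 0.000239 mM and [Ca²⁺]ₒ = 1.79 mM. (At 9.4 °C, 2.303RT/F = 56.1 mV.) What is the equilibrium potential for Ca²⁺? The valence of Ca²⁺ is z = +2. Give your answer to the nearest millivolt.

E = (56.1/z) · log₁₀([Ca²⁺]_out/[Ca²⁺]_in) with z = +2.
= (56.1/2) · log₁₀(1.79/0.000239) = 28.05 · log₁₀(7490)
= 28.05 · (3.8745) = 108.68 mV

109 mV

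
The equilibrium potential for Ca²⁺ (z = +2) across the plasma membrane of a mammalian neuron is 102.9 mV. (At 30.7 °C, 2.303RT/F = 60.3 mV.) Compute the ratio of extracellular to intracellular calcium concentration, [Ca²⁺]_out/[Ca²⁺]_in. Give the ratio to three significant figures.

2590

log₁₀([out]/[in]) = E·z/(60.3) = 102.9 × 2 / 60.3 = 3.4129
[out]/[in] = 10^(3.4129) = 2588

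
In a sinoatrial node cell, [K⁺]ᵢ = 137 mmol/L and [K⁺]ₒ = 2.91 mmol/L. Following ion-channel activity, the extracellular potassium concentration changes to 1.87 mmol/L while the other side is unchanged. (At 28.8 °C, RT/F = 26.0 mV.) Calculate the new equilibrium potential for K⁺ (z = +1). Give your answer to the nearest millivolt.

After the shift: [K⁺]_out = 1.87, [K⁺]_in = 137 mmol/L.
E_new = (26.0/1)·ln(1.87/137) = 26.00 · (-4.2940) = -111.65 mV

-112 mV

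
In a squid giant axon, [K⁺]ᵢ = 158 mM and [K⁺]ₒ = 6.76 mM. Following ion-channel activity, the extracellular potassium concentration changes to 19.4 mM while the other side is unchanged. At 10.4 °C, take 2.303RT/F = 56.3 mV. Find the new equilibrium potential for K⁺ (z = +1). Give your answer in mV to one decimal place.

After the shift: [K⁺]_out = 19.4, [K⁺]_in = 158 mM.
E_new = (56.3/1)·log₁₀(19.4/158) = 56.30 · (-0.9109) = -51.28 mV

-51.3 mV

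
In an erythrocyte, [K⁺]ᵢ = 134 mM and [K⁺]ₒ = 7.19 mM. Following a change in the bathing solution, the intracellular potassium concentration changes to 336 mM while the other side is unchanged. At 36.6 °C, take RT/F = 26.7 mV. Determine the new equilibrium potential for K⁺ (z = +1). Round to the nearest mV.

-103 mV

After the shift: [K⁺]_out = 7.19, [K⁺]_in = 336 mM.
E_new = (26.7/1)·ln(7.19/336) = 26.70 · (-3.8444) = -102.65 mV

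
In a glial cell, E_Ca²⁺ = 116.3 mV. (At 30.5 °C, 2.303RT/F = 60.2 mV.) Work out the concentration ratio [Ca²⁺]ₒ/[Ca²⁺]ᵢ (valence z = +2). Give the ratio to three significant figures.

log₁₀([out]/[in]) = E·z/(60.2) = 116.3 × 2 / 60.2 = 3.8638
[out]/[in] = 10^(3.8638) = 7308

7310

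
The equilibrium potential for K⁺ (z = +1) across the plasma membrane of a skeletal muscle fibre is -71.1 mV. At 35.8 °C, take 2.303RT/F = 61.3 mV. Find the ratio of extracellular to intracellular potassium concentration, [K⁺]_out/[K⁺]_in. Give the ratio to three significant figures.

0.0692

log₁₀([out]/[in]) = E·z/(61.3) = -71.1 × 1 / 61.3 = -1.1599
[out]/[in] = 10^(-1.1599) = 0.0692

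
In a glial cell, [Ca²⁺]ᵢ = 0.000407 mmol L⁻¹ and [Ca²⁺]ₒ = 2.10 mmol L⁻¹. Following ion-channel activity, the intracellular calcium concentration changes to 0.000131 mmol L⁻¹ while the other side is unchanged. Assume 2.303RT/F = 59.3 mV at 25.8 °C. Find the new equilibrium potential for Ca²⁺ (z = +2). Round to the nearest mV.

After the shift: [Ca²⁺]_out = 2.10, [Ca²⁺]_in = 0.000131 mmol L⁻¹.
E_new = (59.3/2)·log₁₀(2.10/0.000131) = 29.65 · (4.2049) = 124.68 mV

125 mV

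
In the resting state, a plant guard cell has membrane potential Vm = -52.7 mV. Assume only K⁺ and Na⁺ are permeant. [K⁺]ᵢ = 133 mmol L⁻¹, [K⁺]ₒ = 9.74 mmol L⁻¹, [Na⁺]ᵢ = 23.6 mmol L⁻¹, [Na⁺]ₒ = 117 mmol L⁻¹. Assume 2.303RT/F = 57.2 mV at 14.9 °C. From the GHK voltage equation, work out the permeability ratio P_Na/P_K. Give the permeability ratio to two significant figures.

Let α = P_Na/P_K. GHK: Vm = 57.2·log₁₀[(Kₒ + α·Naₒ)/(Kᵢ + α·Naᵢ)].
10^(Vm/57.2) = 10^(-52.7/57.2) = 0.11986
So 0.11986·(Kᵢ + α·Naᵢ) = Kₒ + α·Naₒ → α = (0.11986·133.0 − 9.74) / (117.0 − 0.11986·23.6)
α = (15.94 − 9.74) / (117.0 − 2.829) = 6.201/114.2 = 0.05432

0.054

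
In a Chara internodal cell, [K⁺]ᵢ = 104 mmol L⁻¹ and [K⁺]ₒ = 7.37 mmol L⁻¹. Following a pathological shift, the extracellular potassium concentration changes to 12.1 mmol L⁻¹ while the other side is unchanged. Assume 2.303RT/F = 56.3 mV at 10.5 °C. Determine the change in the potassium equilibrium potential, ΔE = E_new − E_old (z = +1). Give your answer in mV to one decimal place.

E_old = (56.3/1)·log₁₀(7.37/104) = -64.72 mV
E_new = (56.3/1)·log₁₀(12.1/104) = -52.60 mV
ΔE = -52.60 − (-64.72) = 12.12 mV

12.1 mV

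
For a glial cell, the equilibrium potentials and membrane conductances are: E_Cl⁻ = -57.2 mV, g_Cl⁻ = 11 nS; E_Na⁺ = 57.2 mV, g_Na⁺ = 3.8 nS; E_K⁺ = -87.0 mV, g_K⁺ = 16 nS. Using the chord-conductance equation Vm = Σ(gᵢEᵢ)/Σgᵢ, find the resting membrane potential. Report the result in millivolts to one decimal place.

Σ gᵢEᵢ = 11·(-57.2) + 3.8·(57.2) + 16·(-87.0) = -1803.84
Σ gᵢ = 11 + 3.8 + 16 = 30.8
Vm = -1803.84 / 30.8 = -58.57 mV

-58.6 mV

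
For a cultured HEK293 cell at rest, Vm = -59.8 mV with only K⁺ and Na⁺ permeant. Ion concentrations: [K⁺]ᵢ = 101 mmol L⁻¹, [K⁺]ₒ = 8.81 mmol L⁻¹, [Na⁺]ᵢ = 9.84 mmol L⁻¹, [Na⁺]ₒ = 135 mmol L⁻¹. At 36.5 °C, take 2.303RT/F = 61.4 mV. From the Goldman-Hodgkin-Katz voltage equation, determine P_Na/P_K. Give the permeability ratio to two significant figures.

Let α = P_Na/P_K. GHK: Vm = 61.4·log₁₀[(Kₒ + α·Naₒ)/(Kᵢ + α·Naᵢ)].
10^(Vm/61.4) = 10^(-59.8/61.4) = 0.10618
So 0.10618·(Kᵢ + α·Naᵢ) = Kₒ + α·Naₒ → α = (0.10618·101.0 − 8.81) / (135.0 − 0.10618·9.84)
α = (10.72 − 8.81) / (135.0 − 1.045) = 1.915/134 = 0.01429

0.014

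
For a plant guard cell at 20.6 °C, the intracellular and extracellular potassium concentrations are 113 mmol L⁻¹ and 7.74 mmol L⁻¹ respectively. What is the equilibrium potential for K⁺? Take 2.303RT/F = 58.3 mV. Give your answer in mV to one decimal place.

E = (58.3/z) · log₁₀([K⁺]_out/[K⁺]_in) with z = +1.
= (58.3/1) · log₁₀(7.74/113) = 58.30 · log₁₀(0.0685)
= 58.30 · (-1.1643) = -67.88 mV

-67.9 mV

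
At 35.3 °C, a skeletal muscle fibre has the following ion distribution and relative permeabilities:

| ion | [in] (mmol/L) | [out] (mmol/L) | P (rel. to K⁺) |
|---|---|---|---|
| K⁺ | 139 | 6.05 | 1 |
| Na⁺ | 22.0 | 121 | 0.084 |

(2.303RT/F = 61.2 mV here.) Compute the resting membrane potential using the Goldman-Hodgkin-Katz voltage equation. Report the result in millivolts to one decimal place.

-57.5 mV

Vm = 61.2 · log₁₀[(Σ P·[cation]ₒ + Σ P·[anion]ᵢ) / (Σ P·[cation]ᵢ + Σ P·[anion]ₒ)]
Numerator = 1×6.05 + 0.084×121 = 16.21
Denominator = 1×139 + 0.084×22.0 = 140.8
Vm = 61.2 · log₁₀(0.11512) = 61.2 × (-0.9389) = -57.46 mV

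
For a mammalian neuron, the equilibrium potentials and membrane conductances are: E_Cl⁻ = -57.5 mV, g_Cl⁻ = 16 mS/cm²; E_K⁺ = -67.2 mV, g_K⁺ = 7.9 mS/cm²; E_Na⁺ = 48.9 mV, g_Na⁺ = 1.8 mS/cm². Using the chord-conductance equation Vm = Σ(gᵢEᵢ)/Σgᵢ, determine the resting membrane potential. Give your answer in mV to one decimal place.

Σ gᵢEᵢ = 16·(-57.5) + 7.9·(-67.2) + 1.8·(48.9) = -1362.86
Σ gᵢ = 16 + 7.9 + 1.8 = 25.7
Vm = -1362.86 / 25.7 = -53.03 mV

-53.0 mV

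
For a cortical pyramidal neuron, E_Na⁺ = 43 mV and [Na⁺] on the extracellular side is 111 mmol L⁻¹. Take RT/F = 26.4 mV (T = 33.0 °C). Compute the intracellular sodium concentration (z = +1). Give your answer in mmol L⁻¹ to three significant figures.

21.8 mmol L⁻¹

Nernst: E = (26.4/1) · ln([out]/[in]), so ln([out]/[in]) = 43.0 × 1 / 26.4 = 1.6288.
[out]/[in] = e^(1.6288) = 5.098.
[in] = 111 / 5.098 = 21.77 mmol L⁻¹.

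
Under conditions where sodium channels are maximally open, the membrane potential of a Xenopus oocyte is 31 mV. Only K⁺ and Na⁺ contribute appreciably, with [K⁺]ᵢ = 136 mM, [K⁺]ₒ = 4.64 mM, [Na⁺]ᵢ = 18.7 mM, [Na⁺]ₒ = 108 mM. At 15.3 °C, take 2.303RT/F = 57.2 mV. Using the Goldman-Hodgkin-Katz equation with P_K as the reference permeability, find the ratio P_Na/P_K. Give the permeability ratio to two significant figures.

Let α = P_Na/P_K. GHK: Vm = 57.2·log₁₀[(Kₒ + α·Naₒ)/(Kᵢ + α·Naᵢ)].
10^(Vm/57.2) = 10^(31.0/57.2) = 3.483
So 3.483·(Kᵢ + α·Naᵢ) = Kₒ + α·Naₒ → α = (3.483·136.0 − 4.64) / (108.0 − 3.483·18.7)
α = (473.7 − 4.64) / (108.0 − 65.13) = 469.1/42.87 = 10.94

11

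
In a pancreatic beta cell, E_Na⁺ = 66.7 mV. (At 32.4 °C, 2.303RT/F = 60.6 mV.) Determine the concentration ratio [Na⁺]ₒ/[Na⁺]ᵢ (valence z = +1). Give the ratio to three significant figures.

12.6

log₁₀([out]/[in]) = E·z/(60.6) = 66.7 × 1 / 60.6 = 1.1007
[out]/[in] = 10^(1.1007) = 12.61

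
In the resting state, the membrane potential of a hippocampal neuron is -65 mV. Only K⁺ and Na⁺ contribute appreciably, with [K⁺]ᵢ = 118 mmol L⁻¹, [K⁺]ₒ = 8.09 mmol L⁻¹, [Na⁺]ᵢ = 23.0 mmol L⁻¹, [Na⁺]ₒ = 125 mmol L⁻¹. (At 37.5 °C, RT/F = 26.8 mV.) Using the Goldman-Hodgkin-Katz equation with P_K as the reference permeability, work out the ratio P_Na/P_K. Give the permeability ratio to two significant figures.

Let α = P_Na/P_K. GHK: Vm = 26.8·ln[(Kₒ + α·Naₒ)/(Kᵢ + α·Naᵢ)].
e^(Vm/26.8) = e^(-65.0/26.8) = 0.088445
So 0.088445·(Kᵢ + α·Naᵢ) = Kₒ + α·Naₒ → α = (0.088445·118.0 − 8.09) / (125.0 − 0.088445·23.0)
α = (10.44 − 8.09) / (125.0 − 2.034) = 2.347/123 = 0.01908

0.019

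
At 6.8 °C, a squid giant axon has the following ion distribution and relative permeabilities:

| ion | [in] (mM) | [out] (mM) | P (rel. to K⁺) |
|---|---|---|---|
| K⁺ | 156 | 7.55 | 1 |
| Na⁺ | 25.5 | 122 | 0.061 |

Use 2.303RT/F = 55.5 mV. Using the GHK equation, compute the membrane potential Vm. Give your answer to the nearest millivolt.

Vm = 55.5 · log₁₀[(Σ P·[cation]ₒ + Σ P·[anion]ᵢ) / (Σ P·[cation]ᵢ + Σ P·[anion]ₒ)]
Numerator = 1×7.55 + 0.061×122 = 14.99
Denominator = 1×156 + 0.061×25.5 = 157.6
Vm = 55.5 · log₁₀(0.095154) = 55.5 × (-1.0216) = -56.70 mV

-57 mV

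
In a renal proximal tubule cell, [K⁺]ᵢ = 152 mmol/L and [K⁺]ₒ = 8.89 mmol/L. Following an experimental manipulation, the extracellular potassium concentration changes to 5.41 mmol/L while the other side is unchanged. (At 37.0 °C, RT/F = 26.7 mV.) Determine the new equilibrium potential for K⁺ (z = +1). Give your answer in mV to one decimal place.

After the shift: [K⁺]_out = 5.41, [K⁺]_in = 152 mmol/L.
E_new = (26.7/1)·ln(5.41/152) = 26.70 · (-3.3356) = -89.06 mV

-89.1 mV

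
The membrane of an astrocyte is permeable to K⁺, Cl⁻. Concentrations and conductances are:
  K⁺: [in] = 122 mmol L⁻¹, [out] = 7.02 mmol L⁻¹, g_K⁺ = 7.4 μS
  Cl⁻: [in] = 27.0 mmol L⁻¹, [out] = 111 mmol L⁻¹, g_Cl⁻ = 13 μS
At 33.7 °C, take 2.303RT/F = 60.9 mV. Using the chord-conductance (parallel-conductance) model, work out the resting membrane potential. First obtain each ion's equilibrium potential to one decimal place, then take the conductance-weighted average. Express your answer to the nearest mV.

E_K⁺ = (60.9/1)·log₁₀(7.02/122) = -75.5 mV
E_Cl⁻ = (60.9/-1)·log₁₀(111/27.0) = -37.4 mV
Vm = (Σ gᵢEᵢ)/(Σ gᵢ) = (7.4·-75.5 + 13·-37.4) / (7.4 + 13)
= -1044.90 / 20.4 = -51.22 mV

-51 mV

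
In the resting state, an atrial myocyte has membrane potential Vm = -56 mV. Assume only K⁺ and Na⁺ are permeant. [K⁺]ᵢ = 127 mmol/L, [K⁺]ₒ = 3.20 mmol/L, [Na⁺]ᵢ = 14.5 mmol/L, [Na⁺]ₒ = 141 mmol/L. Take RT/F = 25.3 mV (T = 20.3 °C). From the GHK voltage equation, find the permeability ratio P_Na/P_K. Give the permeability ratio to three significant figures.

Let α = P_Na/P_K. GHK: Vm = 25.3·ln[(Kₒ + α·Naₒ)/(Kᵢ + α·Naᵢ)].
e^(Vm/25.3) = e^(-56.0/25.3) = 0.10932
So 0.10932·(Kᵢ + α·Naᵢ) = Kₒ + α·Naₒ → α = (0.10932·127.0 − 3.2) / (141.0 − 0.10932·14.5)
α = (13.88 − 3.2) / (141.0 − 1.585) = 10.68/139.4 = 0.07664

0.0766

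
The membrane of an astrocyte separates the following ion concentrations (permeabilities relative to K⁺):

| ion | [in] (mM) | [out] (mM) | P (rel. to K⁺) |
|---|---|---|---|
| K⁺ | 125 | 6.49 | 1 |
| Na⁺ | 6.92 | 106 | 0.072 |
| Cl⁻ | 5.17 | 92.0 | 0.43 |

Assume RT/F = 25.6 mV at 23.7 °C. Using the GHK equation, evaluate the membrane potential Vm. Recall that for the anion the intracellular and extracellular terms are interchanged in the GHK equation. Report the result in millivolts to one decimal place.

-59.2 mV

Vm = 25.6 · ln[(Σ P·[cation]ₒ + Σ P·[anion]ᵢ) / (Σ P·[cation]ᵢ + Σ P·[anion]ₒ)]
Numerator = 1×6.49 + 0.072×106 + 0.43×5.17 = 16.35
Denominator = 1×125 + 0.072×6.92 + 0.43×92.0 = 165.1
Vm = 25.6 · ln(0.099026) = 25.6 × (-2.3124) = -59.20 mV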